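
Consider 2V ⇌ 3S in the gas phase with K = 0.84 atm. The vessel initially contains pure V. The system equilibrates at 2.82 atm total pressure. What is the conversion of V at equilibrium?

Basis: 1 mol V initially; let X = conversion of V. Extent ξ = 0.5X.
Species balance: n_V = 1 − X; n_S = 1.5X.
n_T = Σnᵢ = 1 + 0.5X.
With p_i = (n_i/n_T)P, K = p_S^3 / (p_V^2).
Substituting and setting equal to 0.84 atm gives a polynomial in X; the root in (0,1) is X = 0.352.

X = 0.352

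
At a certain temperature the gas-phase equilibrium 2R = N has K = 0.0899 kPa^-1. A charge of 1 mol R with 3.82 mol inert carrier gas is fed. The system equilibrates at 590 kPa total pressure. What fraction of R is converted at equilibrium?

X = 0.816

Let X = conversion of R (basis 1 mol R); extent of reaction ξ = 0.5X.
Moles: n_R = 1 − X; n_N = 0.5X; n_I = 3.82 (inert).
Summing: n_T = 4.82 − 0.5X.
With p_i = (n_i/n_T)P, K = p_N / (p_R^2).
This yields a degree-2 equation in X; solving on (0,1), X = 0.816.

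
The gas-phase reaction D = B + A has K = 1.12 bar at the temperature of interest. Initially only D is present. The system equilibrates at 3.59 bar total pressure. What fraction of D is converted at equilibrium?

Basis: 1 mol D initially; let X = conversion of D. Extent ξ = X.
Species balance: n_D = 1 − X; n_B = X; n_A = X.
n_T = Σnᵢ = 1 + X.
With p_i = (n_i/n_T)P, K = p_B p_A / (p_D).
This yields a degree-2 equation in X; solving on (0,1), X = 0.488.

X = 0.488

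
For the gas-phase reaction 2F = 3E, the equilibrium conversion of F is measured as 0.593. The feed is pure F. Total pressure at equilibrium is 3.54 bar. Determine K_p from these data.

Let X = conversion of F (basis 1 mol F); extent of reaction ξ = 0.5X.
Mole table: n_F = 1 − X; n_E = 1.5X.
n_T = Σnᵢ = 1 + 0.5X.
At X = 0.593: n_F = 0.407, n_E = 0.889, n_T = 1.3.
p_i = (n_i/n_T)·P. K_p = p_E^3 / (p_F^2) = 11.6 bar.

K_p = 11.6 bar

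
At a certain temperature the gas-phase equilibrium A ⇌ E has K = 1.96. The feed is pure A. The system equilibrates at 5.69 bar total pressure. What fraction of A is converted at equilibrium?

X = 0.662

Let X = conversion of A (basis 1 mol A); extent of reaction ξ = X.
Mole table: n_A = 1 − X; n_E = X.
Since Δν = 0, n_T = 1 throughout.
y_i = n_i/n_T, p_i = y_i·P. K = p_E / (p_A).
Equating to 1.96 and solving on 0 < X < 1: X = 0.662.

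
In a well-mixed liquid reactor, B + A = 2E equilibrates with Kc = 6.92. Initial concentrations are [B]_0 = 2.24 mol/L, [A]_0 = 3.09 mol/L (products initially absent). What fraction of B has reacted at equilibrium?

Let X = conversion of B; extent ξ = 2.24·X mol/L.
Concentrations: [B] = 2.24 − 2.24X; [A] = 3.09 − 2.24X; [E] = 4.48X.
Kc = [E]^2 / ([B] [A]).
Equating to 6.92: the physical root is X = 0.656.

X = 0.656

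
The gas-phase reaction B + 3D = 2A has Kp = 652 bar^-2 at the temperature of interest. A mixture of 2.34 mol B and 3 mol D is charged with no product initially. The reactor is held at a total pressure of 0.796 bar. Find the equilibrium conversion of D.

Basis: 3 mol D initially; let X = conversion of D. Extent ξ = X.
At extent ξ: n_B = 2.34 − X; n_D = 3 − 3X; n_A = 2X.
Total moles n_T = 5.34 − 2X.
With p_i = (n_i/n_T)P, Kp = p_A^2 / (p_B p_D^3).
This yields a degree-4 equation in X; solving on (0,1), X = 0.867.

X = 0.867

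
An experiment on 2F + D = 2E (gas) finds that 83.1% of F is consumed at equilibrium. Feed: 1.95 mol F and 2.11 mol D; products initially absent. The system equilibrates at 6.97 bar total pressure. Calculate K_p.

K_p = 8.67 bar^-1

Let X = conversion of F (basis 1.95 mol F); extent of reaction ξ = 0.975X.
At extent ξ: n_F = 1.95 − 1.95X; n_D = 2.11 − 0.975X; n_E = 1.95X.
n_T = Σnᵢ = 4.06 − 0.975X.
At X = 0.831: n_F = 0.33, n_D = 1.3, n_E = 1.62, n_T = 3.25.
p_i = (n_i/n_T)·P. K_p = p_E^2 / (p_F^2 p_D) = 8.67 bar^-1.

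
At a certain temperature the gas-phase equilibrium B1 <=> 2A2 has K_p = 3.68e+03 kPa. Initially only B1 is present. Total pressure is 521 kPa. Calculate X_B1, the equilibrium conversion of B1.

X = 0.799

Take 1 mol B1 as basis and let X be its fractional conversion, so ξ = X.
Mole table: n_B1 = 1 − X; n_A2 = 2X.
Summing: n_T = 1 + X.
With p_i = (n_i/n_T)P, K_p = p_A2^2 / (p_B1).
Setting this equal to 3.68e+03 kPa and taking the physical root (0 < X < 1) gives X = 0.799.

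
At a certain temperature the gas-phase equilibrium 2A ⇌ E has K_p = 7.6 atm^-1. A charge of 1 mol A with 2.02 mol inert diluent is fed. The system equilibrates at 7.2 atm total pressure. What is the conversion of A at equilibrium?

X = 0.858

Take 1 mol A as basis and let X be its fractional conversion, so ξ = 0.5X.
Moles: n_A = 1 − X; n_E = 0.5X; n_I = 2.02 (inert).
n_T = Σnᵢ = 3.02 − 0.5X.
Mole fractions y_i = n_i/n_T; K_p = p_E / (p_A^2) with p_i = y_i·P.
Setting this equal to 7.6 atm^-1 and taking the physical root (0 < X < 1) gives X = 0.858.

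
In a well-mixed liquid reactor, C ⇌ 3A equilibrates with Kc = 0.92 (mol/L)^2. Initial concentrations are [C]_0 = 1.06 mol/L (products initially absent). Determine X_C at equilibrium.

X = 0.280

Let X = conversion of C; extent ξ = 1.06·X mol/L.
Concentrations: [C] = 1.06 − 1.06X; [A] = 3.18X.
Kc = [A]^3 / ([C]).
Solving Kc = 0.92 for X ∈ (0,1): X = 0.280.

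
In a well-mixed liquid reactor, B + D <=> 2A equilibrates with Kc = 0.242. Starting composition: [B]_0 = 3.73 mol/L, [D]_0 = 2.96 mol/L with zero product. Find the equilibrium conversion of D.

Let X = conversion of D; extent ξ = 2.96·X mol/L.
Concentrations: [B] = 3.73 − 2.96X; [D] = 2.96 − 2.96X; [A] = 5.92X.
Kc = [A]^2 / ([B] [D]).
Setting equal to 0.242 and solving for X on (0,1) gives X = 0.221.

X = 0.221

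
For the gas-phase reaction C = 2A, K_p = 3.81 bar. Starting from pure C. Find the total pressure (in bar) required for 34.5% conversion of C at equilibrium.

Take 1 mol C as basis and let X be its fractional conversion, so ξ = X.
At extent ξ: n_C = 1 − X; n_A = 2X.
Total moles n_T = 1 + X.
K_p = p_A^2 / (p_C) with p_i = (n_i/n_T)·P.
At X = 0.345: the mole-fraction product g(X) = Π y_i^ν_i = 0.5404. Since K_p = g(X)·P^{1}, P = (K_p/g)^(1/1) = (3.81/0.5404)^(1/1) = 7.05 bar.

P = 7.05 bar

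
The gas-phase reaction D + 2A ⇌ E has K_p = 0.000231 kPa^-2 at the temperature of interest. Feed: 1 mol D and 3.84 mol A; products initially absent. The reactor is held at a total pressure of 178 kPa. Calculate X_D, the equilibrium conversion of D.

Let X = conversion of D (basis 1 mol D); extent of reaction ξ = X.
At extent ξ: n_D = 1 − X; n_A = 3.84 − 2X; n_E = X.
n_T = Σnᵢ = 4.84 − 2X.
With p_i = (n_i/n_T)P, K_p = p_E / (p_D p_A^2).
Equating to 0.000231 kPa^-2 and solving on 0 < X < 1: X = 0.780.

X = 0.780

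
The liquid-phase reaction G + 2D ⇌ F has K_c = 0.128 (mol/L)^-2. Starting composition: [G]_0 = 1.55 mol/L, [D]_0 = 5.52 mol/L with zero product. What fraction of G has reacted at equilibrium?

X = 0.623

Let X = conversion of G; extent ξ = 1.55·X mol/L.
Concentrations: [G] = 1.55 − 1.55X; [D] = 5.52 − 3.1X; [F] = 1.55X.
K_c = [F] / ([G] [D]^2).
Setting equal to 0.128 and solving for X on (0,1) gives X = 0.623.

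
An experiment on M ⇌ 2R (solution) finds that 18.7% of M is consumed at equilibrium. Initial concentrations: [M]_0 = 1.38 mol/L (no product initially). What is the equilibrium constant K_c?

Let X = conversion of M.
Concentrations: [M] = 1.38 − 1.38X; [R] = 2.76X.
At X = 0.187: [M] = 1.12, [R] = 0.516.
K_c = [R]^2 / ([M]) = 0.237 mol/L.

K_c = 0.237 mol/L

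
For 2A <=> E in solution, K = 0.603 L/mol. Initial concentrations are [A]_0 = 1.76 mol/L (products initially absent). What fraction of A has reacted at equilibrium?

Let X = conversion of A; extent ξ = 1.76X/2 mol/L.
Concentrations: [A] = 1.76 − 1.76X; [E] = 0.88X.
K = [E] / ([A]^2).
Equating to 0.603 L/mol: the physical root is X = 0.510.

X = 0.510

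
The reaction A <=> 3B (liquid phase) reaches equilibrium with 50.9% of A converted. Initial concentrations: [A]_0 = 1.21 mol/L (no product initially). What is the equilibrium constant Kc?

Kc = 10.6 (mol/L)^2

Let X = conversion of A.
Concentrations: [A] = 1.21 − 1.21X; [B] = 3.63X.
At X = 0.509: [A] = 0.594, [B] = 1.85.
Kc = [B]^3 / ([A]) = 10.6 (mol/L)^2.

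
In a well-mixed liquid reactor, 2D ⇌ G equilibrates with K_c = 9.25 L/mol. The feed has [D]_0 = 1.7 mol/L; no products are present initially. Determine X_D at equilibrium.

X = 0.837

Let X = conversion of D; extent ξ = 1.7X/2 mol/L.
Concentrations: [D] = 1.7 − 1.7X; [G] = 0.85X.
K_c = [G] / ([D]^2).
Equating to 9.25 L/mol: the physical root is X = 0.837.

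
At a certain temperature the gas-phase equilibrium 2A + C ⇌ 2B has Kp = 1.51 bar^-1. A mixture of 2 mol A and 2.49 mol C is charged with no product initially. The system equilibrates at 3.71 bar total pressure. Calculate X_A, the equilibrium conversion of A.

Basis: 2 mol A initially; let X = conversion of A. Extent ξ = X.
Mole table: n_A = 2 − 2X; n_C = 2.49 − X; n_B = 2X.
n_T = Σnᵢ = 4.49 − X.
y_i = n_i/n_T, p_i = y_i·P. Kp = p_B^2 / (p_A^2 p_C).
This yields a degree-3 equation in X; solving on (0,1), X = 0.622.

X = 0.622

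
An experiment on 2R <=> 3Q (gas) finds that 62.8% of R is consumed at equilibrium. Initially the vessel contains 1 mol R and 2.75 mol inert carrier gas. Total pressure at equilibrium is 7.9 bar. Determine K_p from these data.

K_p = 11.7 bar

Take 1 mol R as basis and let X be its fractional conversion, so ξ = 0.5X.
At extent ξ: n_R = 1 − X; n_Q = 1.5X; n_I = 2.75 (inert).
Summing: n_T = 3.75 + 0.5X.
At X = 0.628: n_R = 0.372, n_Q = 0.942, n_T = 4.06.
p_i = (n_i/n_T)·P. K_p = p_Q^3 / (p_R^2) = 11.7 bar.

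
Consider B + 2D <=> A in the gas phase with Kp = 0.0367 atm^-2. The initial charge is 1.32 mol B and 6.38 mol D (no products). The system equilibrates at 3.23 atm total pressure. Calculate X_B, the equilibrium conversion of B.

X = 0.203

Let X = conversion of B (basis 1.32 mol B); extent of reaction ξ = 1.32X.
Species balance: n_B = 1.32 − 1.32X; n_D = 6.38 − 2.64X; n_A = 1.32X.
Summing: n_T = 7.7 − 2.64X.
y_i = n_i/n_T, p_i = y_i·P. Kp = p_A / (p_B p_D^2).
Equating to 0.0367 atm^-2 and solving on 0 < X < 1: X = 0.203.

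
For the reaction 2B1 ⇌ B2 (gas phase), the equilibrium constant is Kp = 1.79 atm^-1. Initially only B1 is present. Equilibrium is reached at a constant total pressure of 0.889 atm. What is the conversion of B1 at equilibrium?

X = 0.632

Basis: 1 mol B1 initially; let X = conversion of B1. Extent ξ = 0.5X.
Mole table: n_B1 = 1 − X; n_B2 = 0.5X.
Summing: n_T = 1 − 0.5X.
Mole fractions y_i = n_i/n_T; Kp = p_B2 / (p_B1^2) with p_i = y_i·P.
Equating to 1.79 atm^-1 and solving on 0 < X < 1: X = 0.632.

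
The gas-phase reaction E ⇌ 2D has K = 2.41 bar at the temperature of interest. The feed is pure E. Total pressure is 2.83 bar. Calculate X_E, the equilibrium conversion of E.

X = 0.419

Let X = conversion of E (basis 1 mol E); extent of reaction ξ = X.
Moles: n_E = 1 − X; n_D = 2X.
n_T = Σnᵢ = 1 + X.
y_i = n_i/n_T, p_i = y_i·P. K = p_D^2 / (p_E).
Equating to 2.41 bar and solving on 0 < X < 1: X = 0.419.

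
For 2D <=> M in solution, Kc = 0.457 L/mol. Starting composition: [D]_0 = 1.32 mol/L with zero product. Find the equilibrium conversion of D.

X = 0.414

Let X = conversion of D; extent ξ = 1.32X/2 mol/L.
Concentrations: [D] = 1.32 − 1.32X; [M] = 0.66X.
Kc = [M] / ([D]^2).
Setting equal to 0.457 and solving for X on (0,1) gives X = 0.414.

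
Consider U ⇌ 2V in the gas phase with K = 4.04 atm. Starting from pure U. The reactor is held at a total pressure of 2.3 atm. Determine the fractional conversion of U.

X = 0.552

Basis: 1 mol U initially; let X = conversion of U. Extent ξ = X.
Mole table: n_U = 1 − X; n_V = 2X.
Summing: n_T = 1 + X.
Mole fractions y_i = n_i/n_T; K = p_V^2 / (p_U) with p_i = y_i·P.
Setting this equal to 4.04 atm and taking the physical root (0 < X < 1) gives X = 0.552.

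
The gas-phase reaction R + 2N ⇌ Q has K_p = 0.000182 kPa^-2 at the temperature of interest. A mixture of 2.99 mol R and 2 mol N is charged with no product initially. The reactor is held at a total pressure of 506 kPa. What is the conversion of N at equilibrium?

X = 0.848

Basis: 2 mol N initially; let X = conversion of N. Extent ξ = X.
Species balance: n_R = 2.99 − X; n_N = 2 − 2X; n_Q = X.
Summing: n_T = 4.99 − 2X.
y_i = n_i/n_T, p_i = y_i·P. K_p = p_Q / (p_R p_N^2).
Equating to 0.000182 kPa^-2 and solving on 0 < X < 1: X = 0.848.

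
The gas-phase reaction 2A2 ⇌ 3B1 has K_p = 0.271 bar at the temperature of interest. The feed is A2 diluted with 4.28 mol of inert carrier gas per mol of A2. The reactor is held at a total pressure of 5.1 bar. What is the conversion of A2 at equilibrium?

Basis: 1 mol A2 initially; let X = conversion of A2. Extent ξ = 0.5X.
Moles: n_A2 = 1 − X; n_B1 = 1.5X; n_I = 4.28 (inert).
Total moles n_T = 5.28 + 0.5X.
y_i = n_i/n_T, p_i = y_i·P. K_p = p_B1^3 / (p_A2^2).
Equating to 0.271 bar and solving on 0 < X < 1: X = 0.336.

X = 0.336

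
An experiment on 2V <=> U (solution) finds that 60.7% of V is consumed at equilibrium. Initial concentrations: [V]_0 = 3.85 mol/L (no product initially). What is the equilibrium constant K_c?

K_c = 0.51 L/mol

Let X = conversion of V.
Concentrations: [V] = 3.85 − 3.85X; [U] = 1.93X.
At X = 0.607: [V] = 1.51, [U] = 1.17.
K_c = [U] / ([V]^2) = 0.51 L/mol.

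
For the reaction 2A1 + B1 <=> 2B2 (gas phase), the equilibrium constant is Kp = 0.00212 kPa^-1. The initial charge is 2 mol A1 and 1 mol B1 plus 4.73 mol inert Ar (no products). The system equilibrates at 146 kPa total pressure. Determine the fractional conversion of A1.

Let X = conversion of A1 (basis 2 mol A1); extent of reaction ξ = X.
At extent ξ: n_A1 = 2 − 2X; n_B1 = 1 − X; n_B2 = 2X; n_I = 4.73 (inert).
Summing: n_T = 7.73 − X.
Mole fractions y_i = n_i/n_T; Kp = p_B2^2 / (p_A1^2 p_B1) with p_i = y_i·P.
Setting this equal to 0.00212 kPa^-1 and taking the physical root (0 < X < 1) gives X = 0.157.

X = 0.157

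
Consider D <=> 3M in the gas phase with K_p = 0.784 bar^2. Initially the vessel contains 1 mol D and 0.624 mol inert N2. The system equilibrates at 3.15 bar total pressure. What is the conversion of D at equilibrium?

X = 0.213

Basis: 1 mol D initially; let X = conversion of D. Extent ξ = X.
Species balance: n_D = 1 − X; n_M = 3X; n_I = 0.624 (inert).
n_T = Σnᵢ = 1.62 + 2X.
y_i = n_i/n_T, p_i = y_i·P. K_p = p_M^3 / (p_D).
This yields a degree-3 equation in X; solving on (0,1), X = 0.213.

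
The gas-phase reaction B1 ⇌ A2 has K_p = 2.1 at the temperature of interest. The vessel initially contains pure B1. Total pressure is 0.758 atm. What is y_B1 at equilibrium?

Take 1 mol B1 as basis and let X be its fractional conversion, so ξ = X.
At extent ξ: n_B1 = 1 − X; n_A2 = X.
Total moles n_T = 1 (Δν = 0, constant).
y_i = n_i/n_T, p_i = y_i·P. K_p = p_A2 / (p_B1).
Setting this equal to 2.1 and taking the physical root (0 < X < 1) gives X = 0.677.
Then n_B1 = 0.323, n_T = 1, so y_B1 = 0.323.

y_B1 = 0.323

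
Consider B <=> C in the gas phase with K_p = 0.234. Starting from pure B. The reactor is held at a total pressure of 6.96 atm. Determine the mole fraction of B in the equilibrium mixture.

Take 1 mol B as basis and let X be its fractional conversion, so ξ = X.
Species balance: n_B = 1 − X; n_C = X.
Total moles n_T = 1 (Δν = 0, constant).
y_i = n_i/n_T, p_i = y_i·P. K_p = p_C / (p_B).
This yields a degree-1 equation in X; solving on (0,1), X = 0.190.
Then n_B = 0.81, n_T = 1, so y_B = 0.810.

y_B = 0.810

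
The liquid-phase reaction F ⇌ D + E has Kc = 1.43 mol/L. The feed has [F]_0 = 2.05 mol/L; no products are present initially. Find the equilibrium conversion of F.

X = 0.556

Let X = conversion of F; extent ξ = 2.05·X mol/L.
Concentrations: [F] = 2.05 − 2.05X; [D] = 2.05X; [E] = 2.05X.
Kc = [D] [E] / ([F]).
Equating to 1.43 mol/L: the physical root is X = 0.556.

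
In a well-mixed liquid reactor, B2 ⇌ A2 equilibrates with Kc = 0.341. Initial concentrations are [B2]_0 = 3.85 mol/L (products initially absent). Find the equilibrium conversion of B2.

Let X = conversion of B2; extent ξ = 3.85·X mol/L.
Concentrations: [B2] = 3.85 − 3.85X; [A2] = 3.85X.
Kc = [A2] / ([B2]).
Setting equal to 0.341 and solving for X on (0,1) gives X = 0.254.

X = 0.254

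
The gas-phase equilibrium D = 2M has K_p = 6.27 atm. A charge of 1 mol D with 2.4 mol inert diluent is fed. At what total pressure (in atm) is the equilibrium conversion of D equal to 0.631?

P = 5.86 atm

Take 1 mol D as basis and let X be its fractional conversion, so ξ = X.
Moles: n_D = 1 − X; n_M = 2X; n_I = 2.4 (inert).
n_T = Σnᵢ = 3.4 + X.
K_p = p_M^2 / (p_D) with p_i = (n_i/n_T)·P.
At X = 0.631: the mole-fraction product g(X) = Π y_i^ν_i = 1.071. Since K_p = g(X)·P^{1}, P = (K_p/g)^(1/1) = (6.27/1.071)^(1/1) = 5.86 atm.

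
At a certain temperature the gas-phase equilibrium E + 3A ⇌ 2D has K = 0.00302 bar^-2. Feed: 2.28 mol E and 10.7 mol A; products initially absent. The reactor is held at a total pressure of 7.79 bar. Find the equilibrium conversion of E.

Let X = conversion of E (basis 2.28 mol E); extent of reaction ξ = 2.28X.
Moles: n_E = 2.28 − 2.28X; n_A = 10.7 − 6.84X; n_D = 4.56X.
Total moles n_T = 13 − 4.56X.
y_i = n_i/n_T, p_i = y_i·P. K = p_D^2 / (p_E p_A^3).
This yields a degree-4 equation in X; solving on (0,1), X = 0.271.

X = 0.271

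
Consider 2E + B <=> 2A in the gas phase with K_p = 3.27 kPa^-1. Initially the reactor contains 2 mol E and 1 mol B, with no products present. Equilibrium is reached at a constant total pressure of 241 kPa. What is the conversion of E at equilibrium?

X = 0.873

Take 2 mol E as basis and let X be its fractional conversion, so ξ = X.
Moles: n_E = 2 − 2X; n_B = 1 − X; n_A = 2X.
Summing: n_T = 3 − X.
With p_i = (n_i/n_T)P, K_p = p_A^2 / (p_E^2 p_B).
Equating to 3.27 kPa^-1 and solving on 0 < X < 1: X = 0.873.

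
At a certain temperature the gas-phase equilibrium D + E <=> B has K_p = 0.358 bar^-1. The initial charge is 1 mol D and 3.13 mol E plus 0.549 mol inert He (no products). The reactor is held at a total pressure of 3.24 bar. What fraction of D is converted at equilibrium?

X = 0.424

Take 1 mol D as basis and let X be its fractional conversion, so ξ = X.
At extent ξ: n_D = 1 − X; n_E = 3.13 − X; n_B = X; n_I = 0.549 (inert).
Total moles n_T = 4.68 − X.
y_i = n_i/n_T, p_i = y_i·P. K_p = p_B / (p_D p_E).
Equating to 0.358 bar^-1 and solving on 0 < X < 1: X = 0.424.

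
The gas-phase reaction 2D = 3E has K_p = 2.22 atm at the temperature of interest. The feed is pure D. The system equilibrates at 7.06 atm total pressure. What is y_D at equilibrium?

Basis: 1 mol D initially; let X = conversion of D. Extent ξ = 0.5X.
Mole table: n_D = 1 − X; n_E = 1.5X.
n_T = Σnᵢ = 1 + 0.5X.
Mole fractions y_i = n_i/n_T; K_p = p_E^3 / (p_D^2) with p_i = y_i·P.
This yields a degree-3 equation in X; solving on (0,1), X = 0.357.
Then n_D = 0.643, n_T = 1.18, so y_D = 0.546.

y_D = 0.546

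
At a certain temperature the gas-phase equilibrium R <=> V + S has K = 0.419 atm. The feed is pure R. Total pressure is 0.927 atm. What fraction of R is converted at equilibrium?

X = 0.558

Take 1 mol R as basis and let X be its fractional conversion, so ξ = X.
Moles: n_R = 1 − X; n_V = X; n_S = X.
Total moles n_T = 1 + X.
Mole fractions y_i = n_i/n_T; K = p_V p_S / (p_R) with p_i = y_i·P.
Setting this equal to 0.419 atm and taking the physical root (0 < X < 1) gives X = 0.558.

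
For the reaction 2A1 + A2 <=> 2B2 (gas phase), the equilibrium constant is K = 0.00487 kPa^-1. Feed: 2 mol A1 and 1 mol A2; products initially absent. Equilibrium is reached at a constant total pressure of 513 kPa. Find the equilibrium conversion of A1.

X = 0.427

Take 2 mol A1 as basis and let X be its fractional conversion, so ξ = X.
Species balance: n_A1 = 2 − 2X; n_A2 = 1 − X; n_B2 = 2X.
Total moles n_T = 3 − X.
y_i = n_i/n_T, p_i = y_i·P. K = p_B2^2 / (p_A1^2 p_A2).
Setting this equal to 0.00487 kPa^-1 and taking the physical root (0 < X < 1) gives X = 0.427.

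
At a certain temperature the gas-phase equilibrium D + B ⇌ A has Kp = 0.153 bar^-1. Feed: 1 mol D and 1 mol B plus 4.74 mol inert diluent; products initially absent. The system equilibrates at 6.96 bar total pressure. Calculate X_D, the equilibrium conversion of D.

X = 0.124

Take 1 mol D as basis and let X be its fractional conversion, so ξ = X.
At extent ξ: n_D = 1 − X; n_B = 1 − X; n_A = X; n_I = 4.74 (inert).
n_T = Σnᵢ = 6.74 − X.
y_i = n_i/n_T, p_i = y_i·P. Kp = p_A / (p_D p_B).
Setting this equal to 0.153 bar^-1 and taking the physical root (0 < X < 1) gives X = 0.124.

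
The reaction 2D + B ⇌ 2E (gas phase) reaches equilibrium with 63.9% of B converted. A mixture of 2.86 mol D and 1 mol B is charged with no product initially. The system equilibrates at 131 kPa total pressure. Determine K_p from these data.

Let X = conversion of B (basis 1 mol B); extent of reaction ξ = X.
At extent ξ: n_D = 2.86 − 2X; n_B = 1 − X; n_E = 2X.
n_T = Σnᵢ = 3.86 − X.
At X = 0.639: n_D = 1.58, n_B = 0.361, n_E = 1.28, n_T = 3.22.
p_i = (n_i/n_T)·P. K_p = p_E^2 / (p_D^2 p_B) = 0.0444 kPa^-1.

K_p = 0.0444 kPa^-1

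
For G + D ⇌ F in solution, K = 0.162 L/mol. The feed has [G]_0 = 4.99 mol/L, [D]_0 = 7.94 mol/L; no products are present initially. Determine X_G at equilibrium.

Let X = conversion of G; extent ξ = 4.99·X mol/L.
Concentrations: [G] = 4.99 − 4.99X; [D] = 7.94 − 4.99X; [F] = 4.99X.
K = [F] / ([G] [D]).
This equals 0.162 at X = 0.474 (the root in 0 < X < 1).

X = 0.474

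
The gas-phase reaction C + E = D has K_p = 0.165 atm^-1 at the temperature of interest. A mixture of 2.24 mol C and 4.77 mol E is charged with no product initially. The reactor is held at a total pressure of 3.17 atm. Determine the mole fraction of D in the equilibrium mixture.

Take 2.24 mol C as basis and let X be its fractional conversion, so ξ = 2.24X.
Moles: n_C = 2.24 − 2.24X; n_E = 4.77 − 2.24X; n_D = 2.24X.
n_T = Σnᵢ = 7.01 − 2.24X.
y_i = n_i/n_T, p_i = y_i·P. K_p = p_D / (p_C p_E).
This yields a degree-2 equation in X; solving on (0,1), X = 0.254.
Then n_D = 0.57, n_T = 6.44, so y_D = 0.088.

y_D = 0.088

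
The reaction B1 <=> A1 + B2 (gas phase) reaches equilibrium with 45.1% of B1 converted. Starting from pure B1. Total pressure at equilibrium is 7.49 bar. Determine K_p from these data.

K_p = 1.91 bar

Let X = conversion of B1 (basis 1 mol B1); extent of reaction ξ = X.
Species balance: n_B1 = 1 − X; n_A1 = X; n_B2 = X.
Summing: n_T = 1 + X.
At X = 0.451: n_B1 = 0.549, n_A1 = 0.451, n_B2 = 0.451, n_T = 1.45.
p_i = (n_i/n_T)·P. K_p = p_A1 p_B2 / (p_B1) = 1.91 bar.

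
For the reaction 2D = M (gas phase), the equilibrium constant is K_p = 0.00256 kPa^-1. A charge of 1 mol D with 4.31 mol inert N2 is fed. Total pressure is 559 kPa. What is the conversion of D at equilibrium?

X = 0.284

Basis: 1 mol D initially; let X = conversion of D. Extent ξ = 0.5X.
Mole table: n_D = 1 − X; n_M = 0.5X; n_I = 4.31 (inert).
n_T = Σnᵢ = 5.31 − 0.5X.
With p_i = (n_i/n_T)P, K_p = p_M / (p_D^2).
Substituting and setting equal to 0.00256 kPa^-1 gives a polynomial in X; the root in (0,1) is X = 0.284.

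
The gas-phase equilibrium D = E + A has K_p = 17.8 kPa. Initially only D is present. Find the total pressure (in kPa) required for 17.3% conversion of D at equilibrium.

P = 577 kPa

Let X = conversion of D (basis 1 mol D); extent of reaction ξ = X.
Moles: n_D = 1 − X; n_E = X; n_A = X.
n_T = Σnᵢ = 1 + X.
K_p = p_E p_A / (p_D) with p_i = (n_i/n_T)·P.
At X = 0.173: the mole-fraction product g(X) = Π y_i^ν_i = 0.03085. Since K_p = g(X)·P^{1}, P = (K_p/g)^(1/1) = (17.8/0.03085)^(1/1) = 577 kPa.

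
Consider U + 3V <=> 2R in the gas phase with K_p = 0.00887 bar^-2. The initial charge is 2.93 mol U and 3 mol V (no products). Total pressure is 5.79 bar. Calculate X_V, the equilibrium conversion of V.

Let X = conversion of V (basis 3 mol V); extent of reaction ξ = X.
Mole table: n_U = 2.93 − X; n_V = 3 − 3X; n_R = 2X.
n_T = Σnᵢ = 5.93 − 2X.
With p_i = (n_i/n_T)P, K_p = p_R^2 / (p_U p_V^3).
Setting this equal to 0.00887 bar^-2 and taking the physical root (0 < X < 1) gives X = 0.268.

X = 0.268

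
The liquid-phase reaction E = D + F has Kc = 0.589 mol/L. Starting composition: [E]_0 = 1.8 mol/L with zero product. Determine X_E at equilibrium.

X = 0.431

Let X = conversion of E; extent ξ = 1.8·X mol/L.
Concentrations: [E] = 1.8 − 1.8X; [D] = 1.8X; [F] = 1.8X.
Kc = [D] [F] / ([E]).
Equating to 0.589 mol/L: the physical root is X = 0.431.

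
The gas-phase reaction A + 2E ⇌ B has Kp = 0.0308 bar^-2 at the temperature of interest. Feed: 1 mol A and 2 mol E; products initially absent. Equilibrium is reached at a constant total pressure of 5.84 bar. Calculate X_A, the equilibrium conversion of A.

Basis: 1 mol A initially; let X = conversion of A. Extent ξ = X.
Moles: n_A = 1 − X; n_E = 2 − 2X; n_B = X.
Summing: n_T = 3 − 2X.
With p_i = (n_i/n_T)P, Kp = p_B / (p_A p_E^2).
Setting this equal to 0.0308 bar^-2 and taking the physical root (0 < X < 1) gives X = 0.270.

X = 0.270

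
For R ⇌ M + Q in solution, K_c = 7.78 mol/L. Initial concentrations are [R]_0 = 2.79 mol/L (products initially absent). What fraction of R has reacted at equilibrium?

X = 0.781

Let X = conversion of R; extent ξ = 2.79·X mol/L.
Concentrations: [R] = 2.79 − 2.79X; [M] = 2.79X; [Q] = 2.79X.
K_c = [M] [Q] / ([R]).
Equating to 7.78 mol/L: the physical root is X = 0.781.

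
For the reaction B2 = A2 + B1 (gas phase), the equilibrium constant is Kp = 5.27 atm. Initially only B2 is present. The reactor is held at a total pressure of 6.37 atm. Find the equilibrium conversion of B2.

X = 0.673

Basis: 1 mol B2 initially; let X = conversion of B2. Extent ξ = X.
Mole table: n_B2 = 1 − X; n_A2 = X; n_B1 = X.
Total moles n_T = 1 + X.
With p_i = (n_i/n_T)P, Kp = p_A2 p_B1 / (p_B2).
Substituting and setting equal to 5.27 atm gives a polynomial in X; the root in (0,1) is X = 0.673.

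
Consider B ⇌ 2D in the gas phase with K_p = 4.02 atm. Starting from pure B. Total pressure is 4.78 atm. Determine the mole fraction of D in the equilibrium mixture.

Let X = conversion of B (basis 1 mol B); extent of reaction ξ = X.
Moles: n_B = 1 − X; n_D = 2X.
Summing: n_T = 1 + X.
y_i = n_i/n_T, p_i = y_i·P. K_p = p_D^2 / (p_B).
Equating to 4.02 atm and solving on 0 < X < 1: X = 0.417.
Then n_D = 0.834, n_T = 1.42, so y_D = 0.588.

y_D = 0.588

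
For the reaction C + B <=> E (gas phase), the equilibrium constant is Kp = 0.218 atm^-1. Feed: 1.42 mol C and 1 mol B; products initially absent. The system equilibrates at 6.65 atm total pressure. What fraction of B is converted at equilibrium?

Let X = conversion of B (basis 1 mol B); extent of reaction ξ = X.
At extent ξ: n_C = 1.42 − X; n_B = 1 − X; n_E = X.
Total moles n_T = 2.42 − X.
y_i = n_i/n_T, p_i = y_i·P. Kp = p_E / (p_C p_B).
Setting this equal to 0.218 atm^-1 and taking the physical root (0 < X < 1) gives X = 0.420.

X = 0.420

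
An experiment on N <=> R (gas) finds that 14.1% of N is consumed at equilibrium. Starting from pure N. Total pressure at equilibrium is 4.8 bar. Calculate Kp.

Kp = 0.164

Take 1 mol N as basis and let X be its fractional conversion, so ξ = X.
Mole table: n_N = 1 − X; n_R = X.
Total moles n_T = 1 (Δν = 0, constant).
At X = 0.141: n_N = 0.859, n_R = 0.141, n_T = 1.
p_i = (n_i/n_T)·P. Kp = p_R / (p_N) = 0.164.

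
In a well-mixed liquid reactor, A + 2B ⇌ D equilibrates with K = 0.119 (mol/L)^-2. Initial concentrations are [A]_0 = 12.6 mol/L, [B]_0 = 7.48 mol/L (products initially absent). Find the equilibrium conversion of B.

Let X = conversion of B; extent ξ = 7.48X/2 mol/L.
Concentrations: [A] = 12.6 − 3.74X; [B] = 7.48 − 7.48X; [D] = 3.74X.
K = [D] / ([A] [B]^2).
Solving K = 0.119 for X ∈ (0,1): X = 0.786.

X = 0.786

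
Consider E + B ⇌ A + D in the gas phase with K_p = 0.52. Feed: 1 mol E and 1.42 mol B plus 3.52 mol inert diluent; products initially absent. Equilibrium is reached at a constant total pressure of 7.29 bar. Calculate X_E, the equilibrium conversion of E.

Basis: 1 mol E initially; let X = conversion of E. Extent ξ = X.
At extent ξ: n_E = 1 − X; n_B = 1.42 − X; n_A = X; n_D = X; n_I = 3.52 (inert).
n_T stays at 5.94 (no change in mole number).
Mole fractions y_i = n_i/n_T; K_p = p_A p_D / (p_E p_B) with p_i = y_i·P.
Substituting and setting equal to 0.52 gives a polynomial in X; the root in (0,1) is X = 0.494.

X = 0.494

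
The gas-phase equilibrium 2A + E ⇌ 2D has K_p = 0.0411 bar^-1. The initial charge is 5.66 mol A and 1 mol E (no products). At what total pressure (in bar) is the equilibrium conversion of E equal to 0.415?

Let X = conversion of E (basis 1 mol E); extent of reaction ξ = X.
At extent ξ: n_A = 5.66 − 2X; n_E = 1 − X; n_D = 2X.
Total moles n_T = 6.66 − X.
K_p = p_D^2 / (p_A^2 p_E) with p_i = (n_i/n_T)·P.
At X = 0.415: the mole-fraction product g(X) = Π y_i^ν_i = 0.3152. Since K_p = g(X)·P^{-1}, P = (g/K_p)^(1/1) = (0.3152/0.0411)^(1/1) = 7.67 bar.

P = 7.67 bar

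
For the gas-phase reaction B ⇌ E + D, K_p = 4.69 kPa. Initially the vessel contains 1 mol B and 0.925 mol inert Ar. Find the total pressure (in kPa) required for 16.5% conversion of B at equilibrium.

P = 301 kPa

Take 1 mol B as basis and let X be its fractional conversion, so ξ = X.
Moles: n_B = 1 − X; n_E = X; n_D = X; n_I = 0.925 (inert).
Summing: n_T = 1.93 + X.
K_p = p_E p_D / (p_B) with p_i = (n_i/n_T)·P.
At X = 0.165: the mole-fraction product g(X) = Π y_i^ν_i = 0.0156. Since K_p = g(X)·P^{1}, P = (K_p/g)^(1/1) = (4.69/0.0156)^(1/1) = 301 kPa.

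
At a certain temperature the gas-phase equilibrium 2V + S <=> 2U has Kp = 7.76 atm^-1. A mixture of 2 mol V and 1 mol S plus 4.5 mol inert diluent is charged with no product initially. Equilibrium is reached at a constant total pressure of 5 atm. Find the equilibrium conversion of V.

X = 0.600

Take 2 mol V as basis and let X be its fractional conversion, so ξ = X.
Moles: n_V = 2 − 2X; n_S = 1 − X; n_U = 2X; n_I = 4.5 (inert).
Summing: n_T = 7.5 − X.
Mole fractions y_i = n_i/n_T; Kp = p_U^2 / (p_V^2 p_S) with p_i = y_i·P.
Substituting and setting equal to 7.76 atm^-1 gives a polynomial in X; the root in (0,1) is X = 0.600.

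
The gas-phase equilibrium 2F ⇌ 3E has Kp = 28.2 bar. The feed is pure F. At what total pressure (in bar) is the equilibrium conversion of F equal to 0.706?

Let X = conversion of F (basis 1 mol F); extent of reaction ξ = 0.5X.
Moles: n_F = 1 − X; n_E = 1.5X.
Summing: n_T = 1 + 0.5X.
Kp = p_E^3 / (p_F^2) with p_i = (n_i/n_T)·P.
At X = 0.706: the mole-fraction product g(X) = Π y_i^ν_i = 10.16. Since Kp = g(X)·P^{1}, P = (Kp/g)^(1/1) = (28.2/10.16)^(1/1) = 2.78 bar.

P = 2.78 bar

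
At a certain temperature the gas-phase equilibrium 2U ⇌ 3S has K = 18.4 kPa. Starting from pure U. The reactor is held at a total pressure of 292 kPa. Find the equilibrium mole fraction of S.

Basis: 1 mol U initially; let X = conversion of U. Extent ξ = 0.5X.
Moles: n_U = 1 − X; n_S = 1.5X.
n_T = Σnᵢ = 1 + 0.5X.
y_i = n_i/n_T, p_i = y_i·P. K = p_S^3 / (p_U^2).
Setting this equal to 18.4 kPa and taking the physical root (0 < X < 1) gives X = 0.231.
Then n_S = 0.346, n_T = 1.12, so y_S = 0.311.

y_S = 0.311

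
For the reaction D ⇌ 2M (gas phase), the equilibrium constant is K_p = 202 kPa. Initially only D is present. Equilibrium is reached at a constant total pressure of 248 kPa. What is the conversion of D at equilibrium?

Basis: 1 mol D initially; let X = conversion of D. Extent ξ = X.
Species balance: n_D = 1 − X; n_M = 2X.
Total moles n_T = 1 + X.
Mole fractions y_i = n_i/n_T; K_p = p_M^2 / (p_D) with p_i = y_i·P.
Setting this equal to 202 kPa and taking the physical root (0 < X < 1) gives X = 0.411.

X = 0.411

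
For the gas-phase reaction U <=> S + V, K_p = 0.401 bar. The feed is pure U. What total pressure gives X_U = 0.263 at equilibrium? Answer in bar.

P = 5.4 bar

Take 1 mol U as basis and let X be its fractional conversion, so ξ = X.
Mole table: n_U = 1 − X; n_S = X; n_V = X.
n_T = Σnᵢ = 1 + X.
K_p = p_S p_V / (p_U) with p_i = (n_i/n_T)·P.
At X = 0.263: the mole-fraction product g(X) = Π y_i^ν_i = 0.07431. Since K_p = g(X)·P^{1}, P = (K_p/g)^(1/1) = (0.401/0.07431)^(1/1) = 5.4 bar.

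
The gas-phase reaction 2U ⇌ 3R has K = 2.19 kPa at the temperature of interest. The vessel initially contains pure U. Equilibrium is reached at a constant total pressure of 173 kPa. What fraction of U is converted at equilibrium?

X = 0.143

Let X = conversion of U (basis 1 mol U); extent of reaction ξ = 0.5X.
Species balance: n_U = 1 − X; n_R = 1.5X.
Total moles n_T = 1 + 0.5X.
y_i = n_i/n_T, p_i = y_i·P. K = p_R^3 / (p_U^2).
Equating to 2.19 kPa and solving on 0 < X < 1: X = 0.143.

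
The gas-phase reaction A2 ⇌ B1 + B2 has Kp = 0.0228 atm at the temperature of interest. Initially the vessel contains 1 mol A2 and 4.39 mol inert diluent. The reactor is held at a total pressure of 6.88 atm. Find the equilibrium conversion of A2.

X = 0.126

Let X = conversion of A2 (basis 1 mol A2); extent of reaction ξ = X.
Species balance: n_A2 = 1 − X; n_B1 = X; n_B2 = X; n_I = 4.39 (inert).
Total moles n_T = 5.39 + X.
Mole fractions y_i = n_i/n_T; Kp = p_B1 p_B2 / (p_A2) with p_i = y_i·P.
Setting this equal to 0.0228 atm and taking the physical root (0 < X < 1) gives X = 0.126.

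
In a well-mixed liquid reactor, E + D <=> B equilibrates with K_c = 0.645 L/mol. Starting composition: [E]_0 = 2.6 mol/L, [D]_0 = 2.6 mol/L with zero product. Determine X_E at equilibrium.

Let X = conversion of E; extent ξ = 2.6·X mol/L.
Concentrations: [E] = 2.6 − 2.6X; [D] = 2.6 − 2.6X; [B] = 2.6X.
K_c = [B] / ([E] [D]).
Setting equal to 0.645 and solving for X on (0,1) gives X = 0.470.

X = 0.470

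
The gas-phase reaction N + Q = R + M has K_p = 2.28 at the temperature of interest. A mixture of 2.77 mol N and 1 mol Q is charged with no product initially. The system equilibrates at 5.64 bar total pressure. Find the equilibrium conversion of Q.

Let X = conversion of Q (basis 1 mol Q); extent of reaction ξ = X.
Moles: n_N = 2.77 − X; n_Q = 1 − X; n_R = X; n_M = X.
Since Δν = 0, n_T = 3.77 throughout.
Mole fractions y_i = n_i/n_T; K_p = p_R p_M / (p_N p_Q) with p_i = y_i·P.
Setting this equal to 2.28 and taking the physical root (0 < X < 1) gives X = 0.840.

X = 0.840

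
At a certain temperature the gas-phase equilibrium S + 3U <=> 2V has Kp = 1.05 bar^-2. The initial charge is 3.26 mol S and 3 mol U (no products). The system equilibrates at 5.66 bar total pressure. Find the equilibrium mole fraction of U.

Take 3 mol U as basis and let X be its fractional conversion, so ξ = X.
Moles: n_S = 3.26 − X; n_U = 3 − 3X; n_V = 2X.
Total moles n_T = 6.26 − 2X.
y_i = n_i/n_T, p_i = y_i·P. Kp = p_V^2 / (p_S p_U^3).
This yields a degree-4 equation in X; solving on (0,1), X = 0.724.
Then n_U = 0.829, n_T = 4.81, so y_U = 0.172.

y_U = 0.172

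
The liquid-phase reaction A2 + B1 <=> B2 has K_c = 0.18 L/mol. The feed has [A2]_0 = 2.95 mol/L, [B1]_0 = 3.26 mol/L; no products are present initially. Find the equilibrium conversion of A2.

X = 0.300

Let X = conversion of A2; extent ξ = 2.95·X mol/L.
Concentrations: [A2] = 2.95 − 2.95X; [B1] = 3.26 − 2.95X; [B2] = 2.95X.
K_c = [B2] / ([A2] [B1]).
This equals 0.18 at X = 0.300 (the root in 0 < X < 1).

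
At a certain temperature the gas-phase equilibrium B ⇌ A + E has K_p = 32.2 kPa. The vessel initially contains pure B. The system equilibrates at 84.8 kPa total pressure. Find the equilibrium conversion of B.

Let X = conversion of B (basis 1 mol B); extent of reaction ξ = X.
At extent ξ: n_B = 1 − X; n_A = X; n_E = X.
Total moles n_T = 1 + X.
y_i = n_i/n_T, p_i = y_i·P. K_p = p_A p_E / (p_B).
Substituting and setting equal to 32.2 kPa gives a polynomial in X; the root in (0,1) is X = 0.525.

X = 0.525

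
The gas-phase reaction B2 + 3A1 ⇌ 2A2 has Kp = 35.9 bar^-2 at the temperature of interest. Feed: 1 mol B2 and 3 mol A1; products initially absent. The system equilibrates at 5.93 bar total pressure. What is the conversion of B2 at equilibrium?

X = 0.854

Let X = conversion of B2 (basis 1 mol B2); extent of reaction ξ = X.
At extent ξ: n_B2 = 1 − X; n_A1 = 3 − 3X; n_A2 = 2X.
Total moles n_T = 4 − 2X.
Mole fractions y_i = n_i/n_T; Kp = p_A2^2 / (p_B2 p_A1^3) with p_i = y_i·P.
Equating to 35.9 bar^-2 and solving on 0 < X < 1: X = 0.854.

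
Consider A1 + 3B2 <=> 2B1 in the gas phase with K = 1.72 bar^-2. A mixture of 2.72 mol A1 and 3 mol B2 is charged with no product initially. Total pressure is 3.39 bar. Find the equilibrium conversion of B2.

Basis: 3 mol B2 initially; let X = conversion of B2. Extent ξ = X.
At extent ξ: n_A1 = 2.72 − X; n_B2 = 3 − 3X; n_B1 = 2X.
Summing: n_T = 5.72 − 2X.
Mole fractions y_i = n_i/n_T; K = p_B1^2 / (p_A1 p_B2^3) with p_i = y_i·P.
Equating to 1.72 bar^-2 and solving on 0 < X < 1: X = 0.681.

X = 0.681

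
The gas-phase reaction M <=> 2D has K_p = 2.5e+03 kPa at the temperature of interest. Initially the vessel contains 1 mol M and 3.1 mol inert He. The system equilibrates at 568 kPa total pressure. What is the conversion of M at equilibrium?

X = 0.863

Let X = conversion of M (basis 1 mol M); extent of reaction ξ = X.
At extent ξ: n_M = 1 − X; n_D = 2X; n_I = 3.1 (inert).
Summing: n_T = 4.1 + X.
With p_i = (n_i/n_T)P, K_p = p_D^2 / (p_M).
This yields a degree-2 equation in X; solving on (0,1), X = 0.863.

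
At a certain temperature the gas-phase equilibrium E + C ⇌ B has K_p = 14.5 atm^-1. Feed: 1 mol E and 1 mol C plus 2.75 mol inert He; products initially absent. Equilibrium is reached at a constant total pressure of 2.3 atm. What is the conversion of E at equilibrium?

X = 0.707

Take 1 mol E as basis and let X be its fractional conversion, so ξ = X.
Mole table: n_E = 1 − X; n_C = 1 − X; n_B = X; n_I = 2.75 (inert).
Total moles n_T = 4.75 − X.
y_i = n_i/n_T, p_i = y_i·P. K_p = p_B / (p_E p_C).
Equating to 14.5 atm^-1 and solving on 0 < X < 1: X = 0.707.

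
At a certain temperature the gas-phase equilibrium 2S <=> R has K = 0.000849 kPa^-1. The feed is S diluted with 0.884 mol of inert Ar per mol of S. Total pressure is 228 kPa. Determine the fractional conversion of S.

Basis: 1 mol S initially; let X = conversion of S. Extent ξ = 0.5X.
Species balance: n_S = 1 − X; n_R = 0.5X; n_I = 0.884 (inert).
n_T = Σnᵢ = 1.88 − 0.5X.
With p_i = (n_i/n_T)P, K = p_R / (p_S^2).
Setting this equal to 0.000849 kPa^-1 and taking the physical root (0 < X < 1) gives X = 0.153.

X = 0.153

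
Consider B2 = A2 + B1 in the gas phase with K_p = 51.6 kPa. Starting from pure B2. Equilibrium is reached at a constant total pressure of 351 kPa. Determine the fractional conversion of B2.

Let X = conversion of B2 (basis 1 mol B2); extent of reaction ξ = X.
Mole table: n_B2 = 1 − X; n_A2 = X; n_B1 = X.
Summing: n_T = 1 + X.
y_i = n_i/n_T, p_i = y_i·P. K_p = p_A2 p_B1 / (p_B2).
Equating to 51.6 kPa and solving on 0 < X < 1: X = 0.358.

X = 0.358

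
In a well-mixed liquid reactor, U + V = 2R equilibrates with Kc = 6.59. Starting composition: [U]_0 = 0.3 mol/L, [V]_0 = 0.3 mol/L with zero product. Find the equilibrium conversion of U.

Let X = conversion of U; extent ξ = 0.3·X mol/L.
Concentrations: [U] = 0.3 − 0.3X; [V] = 0.3 − 0.3X; [R] = 0.6X.
Kc = [R]^2 / ([U] [V]).
Equating to 6.59: the physical root is X = 0.562.

X = 0.562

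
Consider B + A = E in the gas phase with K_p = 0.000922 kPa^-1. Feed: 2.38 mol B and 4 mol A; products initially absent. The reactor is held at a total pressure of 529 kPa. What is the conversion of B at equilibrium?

Basis: 2.38 mol B initially; let X = conversion of B. Extent ξ = 2.38X.
At extent ξ: n_B = 2.38 − 2.38X; n_A = 4 − 2.38X; n_E = 2.38X.
Summing: n_T = 6.38 − 2.38X.
With p_i = (n_i/n_T)P, K_p = p_E / (p_B p_A).
Substituting and setting equal to 0.000922 kPa^-1 gives a polynomial in X; the root in (0,1) is X = 0.224.

X = 0.224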